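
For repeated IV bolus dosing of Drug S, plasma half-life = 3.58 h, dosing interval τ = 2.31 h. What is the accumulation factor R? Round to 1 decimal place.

2.8

k = ln2 / t½ = 0.693147 / 3.58 = 0.1936 h⁻¹
e^(−kτ) = e^(−0.1936 × 2.31) = 0.6394
Accumulation ratio R = 1 / (1 − e^(−kτ)) = 1 / (1 − 0.6394) = 2.773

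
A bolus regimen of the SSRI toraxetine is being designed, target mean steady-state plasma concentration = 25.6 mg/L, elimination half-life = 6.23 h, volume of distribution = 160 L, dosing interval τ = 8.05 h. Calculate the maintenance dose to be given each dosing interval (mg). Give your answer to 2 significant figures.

3700 mg

k = ln2 / t½ = 0.693147 / 6.23 = 0.1113 h⁻¹
CL = k × Vd = 0.1113 × 160 = 17.81 L/h
At steady state, Dose/τ = Css × CL.
Dose = Css × CL × τ = 25.6 × 17.81 × 8.05 = 3670 mg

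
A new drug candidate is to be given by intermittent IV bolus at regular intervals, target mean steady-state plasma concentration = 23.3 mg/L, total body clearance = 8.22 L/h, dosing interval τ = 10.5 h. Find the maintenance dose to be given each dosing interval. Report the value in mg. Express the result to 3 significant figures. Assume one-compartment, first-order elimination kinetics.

At steady state, Dose/τ = Css × CL.
Dose = Css × CL × τ = 23.3 × 8.220 × 10.5 = 2011 mg

2010 mg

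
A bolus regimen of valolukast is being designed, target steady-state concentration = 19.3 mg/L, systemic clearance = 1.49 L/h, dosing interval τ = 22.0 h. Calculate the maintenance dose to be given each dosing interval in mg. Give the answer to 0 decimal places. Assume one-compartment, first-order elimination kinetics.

633 mg

At steady state, Dose/τ = Css × CL.
Dose = Css × CL × τ = 19.3 × 1.490 × 22.0 = 632.7 mg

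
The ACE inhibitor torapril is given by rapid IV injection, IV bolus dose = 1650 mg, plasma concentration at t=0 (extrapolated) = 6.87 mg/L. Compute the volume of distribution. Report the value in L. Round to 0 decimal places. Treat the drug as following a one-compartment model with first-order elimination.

Vd = Dose / C₀ = 1650 / 6.87 = 240.2 L

240 L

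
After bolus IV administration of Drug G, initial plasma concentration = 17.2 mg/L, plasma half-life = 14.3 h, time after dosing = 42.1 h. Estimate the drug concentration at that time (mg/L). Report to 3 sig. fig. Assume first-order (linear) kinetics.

2.24 mg/L

k = ln2 / t½ = 0.693147 / 14.3 = 0.04847 h⁻¹
C = C₀ · e^(−k·t) = 17.20 × e^(−0.04847 × 42.1)
  = 17.20 × 0.1300 = 2.236 mg/L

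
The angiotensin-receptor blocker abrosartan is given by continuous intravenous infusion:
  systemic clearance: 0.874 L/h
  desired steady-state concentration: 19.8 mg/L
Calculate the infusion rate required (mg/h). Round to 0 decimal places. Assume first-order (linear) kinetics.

17 mg/h

At steady state, infusion rate R₀ = Css × CL = 19.8 × 0.8740 = 17.31 mg/h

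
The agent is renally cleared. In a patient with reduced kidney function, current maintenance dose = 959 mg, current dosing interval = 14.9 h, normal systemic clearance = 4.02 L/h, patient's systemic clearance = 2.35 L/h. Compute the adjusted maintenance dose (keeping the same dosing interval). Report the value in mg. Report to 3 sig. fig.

561 mg

To keep the same average steady-state level, dosing rate must scale with clearance.
CL ratio = 2.35 / 4.02 = 0.5846
New dose (same interval) = 959 × 0.5846 = 560.6 mg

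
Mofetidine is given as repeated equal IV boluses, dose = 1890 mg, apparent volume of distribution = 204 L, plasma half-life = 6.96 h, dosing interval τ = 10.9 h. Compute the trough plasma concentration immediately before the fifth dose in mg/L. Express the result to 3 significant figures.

C₀ per dose = Dose / Vd = 1890 / 204 = 9.265 mg/L
k = ln2 / t½ = 0.693147 / 6.96 = 0.09959 h⁻¹
Fraction remaining after one interval: r = e^(−kτ) = e^(−0.09959 × 10.9) = 0.3377
Before dose 5, 4 doses have been given (aged 1τ, 2τ, 3τ, 4τ).
C_trough = C₀ × (r + r² + … + r^4) = C₀ × r(1−r^4)/(1−r)
        = 9.265 × 0.3377 × (1 − 0.01301) / (1 − 0.3377) = 4.663 mg/L

4.66 mg/L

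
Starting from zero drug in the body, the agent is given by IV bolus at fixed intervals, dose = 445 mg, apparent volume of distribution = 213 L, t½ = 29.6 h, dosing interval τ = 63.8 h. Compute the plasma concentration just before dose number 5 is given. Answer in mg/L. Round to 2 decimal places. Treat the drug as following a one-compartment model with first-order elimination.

C₀ per dose = Dose / Vd = 445 / 213 = 2.089 mg/L
k = ln2 / t½ = 0.693147 / 29.6 = 0.02342 h⁻¹
Fraction remaining after one interval: r = e^(−kτ) = e^(−0.02342 × 63.8) = 0.2244
Before dose 5, 4 doses have been given (aged 1τ, 2τ, 3τ, 4τ).
C_trough = C₀ × (r + r² + … + r^4) = C₀ × r(1−r^4)/(1−r)
        = 2.089 × 0.2244 × (1 − 0.002536) / (1 − 0.2244) = 0.6029 mg/L

0.60 mg/L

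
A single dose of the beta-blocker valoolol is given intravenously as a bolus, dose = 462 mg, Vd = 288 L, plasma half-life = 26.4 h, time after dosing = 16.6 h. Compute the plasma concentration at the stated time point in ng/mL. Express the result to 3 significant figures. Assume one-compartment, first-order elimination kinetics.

C₀ = Dose / Vd = 462.0 / 288 = 1.604 mg/L
k = ln2 / t½ = 0.693147 / 26.4 = 0.02626 h⁻¹
C = C₀ · e^(−k·t) = 1.604 × e^(−0.02626 × 16.6)
  = 1.604 × 0.6467 = 1.037 mg/L
Convert: 1.037 mg/L × 1000 = 1037 ng/mL

1040 ng/mL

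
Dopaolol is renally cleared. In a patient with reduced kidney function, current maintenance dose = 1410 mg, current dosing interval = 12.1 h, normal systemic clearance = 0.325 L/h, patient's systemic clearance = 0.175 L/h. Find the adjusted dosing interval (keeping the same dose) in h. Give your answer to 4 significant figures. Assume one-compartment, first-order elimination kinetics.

22.47 h

To keep the same average steady-state level, dosing rate must scale with clearance.
CL ratio = 0.175 / 0.325 = 0.5385
New interval (same dose) = 12.1 / 0.5385 = 22.47 h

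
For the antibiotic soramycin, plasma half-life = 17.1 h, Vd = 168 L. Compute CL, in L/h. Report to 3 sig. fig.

k = ln2 / t½ = 0.693147 / 17.1 = 0.04053 h⁻¹
CL = k × Vd = 0.04053 × 168 = 6.809 L/h

6.81 L/h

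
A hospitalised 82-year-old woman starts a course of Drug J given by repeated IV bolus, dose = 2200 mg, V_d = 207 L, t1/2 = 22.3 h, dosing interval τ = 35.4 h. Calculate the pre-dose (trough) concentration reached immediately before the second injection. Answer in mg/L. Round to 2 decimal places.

C₀ per dose = Dose / Vd = 2200 / 207 = 10.63 mg/L
k = ln2 / t½ = 0.693147 / 22.3 = 0.03108 h⁻¹
Fraction remaining after one interval: r = e^(−kτ) = e^(−0.03108 × 35.4) = 0.3328
Before dose 2, 1 dose has been given (aged 1τ).
C_trough = C₀ × r = 10.63 × 0.3328 = 3.538 mg/L

3.54 mg/L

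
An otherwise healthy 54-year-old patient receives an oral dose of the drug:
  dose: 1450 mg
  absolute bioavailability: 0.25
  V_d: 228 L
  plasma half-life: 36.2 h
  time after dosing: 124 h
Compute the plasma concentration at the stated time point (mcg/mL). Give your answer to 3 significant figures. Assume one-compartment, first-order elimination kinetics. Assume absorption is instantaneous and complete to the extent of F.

0.148 mcg/mL

Amount reaching circulation = F × Dose = 0.25 × 1450 = 362.5 mg
C₀ = F·Dose / Vd = 362.5 / 228 = 1.590 mg/L
k = ln2 / t½ = 0.693147 / 36.2 = 0.01915 h⁻¹
C = C₀ · e^(−k·t) = 1.590 × e^(−0.01915 × 124)
  = 1.590 × 0.09305 = 0.1479 mg/L
(0.1479 mg/L = 0.1479 mcg/mL)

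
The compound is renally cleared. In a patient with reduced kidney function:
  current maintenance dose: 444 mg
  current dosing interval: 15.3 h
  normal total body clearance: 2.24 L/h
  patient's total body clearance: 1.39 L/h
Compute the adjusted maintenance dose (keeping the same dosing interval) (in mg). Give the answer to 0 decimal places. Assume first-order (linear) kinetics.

276 mg

To keep the same average steady-state level, dosing rate must scale with clearance.
CL ratio = 1.39 / 2.24 = 0.6205
New dose (same interval) = 444 × 0.6205 = 275.5 mg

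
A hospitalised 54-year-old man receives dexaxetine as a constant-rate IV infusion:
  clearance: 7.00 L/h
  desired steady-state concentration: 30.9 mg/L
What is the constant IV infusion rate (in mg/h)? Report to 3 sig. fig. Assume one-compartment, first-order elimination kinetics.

At steady state, infusion rate R₀ = Css × CL = 30.9 × 7.000 = 216.3 mg/h

216 mg/h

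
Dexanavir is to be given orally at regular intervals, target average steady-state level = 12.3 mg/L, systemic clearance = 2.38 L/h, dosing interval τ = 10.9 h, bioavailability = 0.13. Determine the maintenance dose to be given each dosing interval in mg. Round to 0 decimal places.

At steady state, F × (Dose/τ) = Css × CL.
Dose = Css × CL × τ / F = 12.3 × 2.380 × 10.9 / 0.13 = 2455 mg

2455 mg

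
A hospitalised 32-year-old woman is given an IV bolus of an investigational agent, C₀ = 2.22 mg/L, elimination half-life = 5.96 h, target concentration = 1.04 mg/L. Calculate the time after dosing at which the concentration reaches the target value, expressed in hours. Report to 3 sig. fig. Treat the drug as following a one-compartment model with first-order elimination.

k = ln2 / t½ = 0.693147 / 5.96 = 0.1163 h⁻¹
t = ln(C₀ / C) / k = ln(2.220 / 1.04) / 0.1163
  = ln(2.135) / 0.1163 = 0.7585 / 0.1163 = 6.522 h

6.52 h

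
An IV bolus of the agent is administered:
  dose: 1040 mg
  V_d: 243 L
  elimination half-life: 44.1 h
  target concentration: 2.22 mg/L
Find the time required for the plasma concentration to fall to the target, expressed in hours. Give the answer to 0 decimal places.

42 h

C₀ = Dose / Vd = 1040 / 243 = 4.280 mg/L
k = ln2 / t½ = 0.693147 / 44.1 = 0.01572 h⁻¹
t = ln(C₀ / C) / k = ln(4.280 / 2.22) / 0.01572
  = ln(1.928) / 0.01572 = 0.6565 / 0.01572 = 41.76 h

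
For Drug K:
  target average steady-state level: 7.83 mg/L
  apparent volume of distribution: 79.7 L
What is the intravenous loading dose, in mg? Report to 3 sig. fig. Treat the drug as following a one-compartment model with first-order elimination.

LD = Css × Vd = 7.83 × 79.7 = 624.1 mg

624 mg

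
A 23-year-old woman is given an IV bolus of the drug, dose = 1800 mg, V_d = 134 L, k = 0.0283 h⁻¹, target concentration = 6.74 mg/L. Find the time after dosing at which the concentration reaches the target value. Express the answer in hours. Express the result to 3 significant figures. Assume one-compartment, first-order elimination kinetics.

24.4 h

C₀ = Dose / Vd = 1800 / 134 = 13.43 mg/L
t = ln(C₀ / C) / k = ln(13.43 / 6.74) / 0.02830
  = ln(1.993) / 0.02830 = 0.6896 / 0.02830 = 24.37 h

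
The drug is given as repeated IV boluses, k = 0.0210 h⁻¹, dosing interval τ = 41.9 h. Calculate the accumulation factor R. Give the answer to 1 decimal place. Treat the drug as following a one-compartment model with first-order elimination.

1.7

e^(−kτ) = e^(−0.02100 × 41.9) = 0.4148
Accumulation ratio R = 1 / (1 − e^(−kτ)) = 1 / (1 − 0.4148) = 1.709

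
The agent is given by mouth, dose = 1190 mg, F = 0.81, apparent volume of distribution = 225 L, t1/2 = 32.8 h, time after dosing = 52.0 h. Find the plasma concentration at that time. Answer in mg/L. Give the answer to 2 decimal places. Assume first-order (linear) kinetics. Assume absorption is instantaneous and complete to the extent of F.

1.43 mg/L

Amount reaching circulation = F × Dose = 0.81 × 1190 = 963.9 mg
C₀ = F·Dose / Vd = 963.9 / 225 = 4.284 mg/L
k = ln2 / t½ = 0.693147 / 32.8 = 0.02113 h⁻¹
C = C₀ · e^(−k·t) = 4.284 × e^(−0.02113 × 52.0)
  = 4.284 × 0.3333 = 1.428 mg/L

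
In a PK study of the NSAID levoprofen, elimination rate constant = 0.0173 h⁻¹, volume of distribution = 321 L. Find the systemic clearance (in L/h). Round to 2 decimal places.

CL = k × Vd = 0.0173 × 321 = 5.553 L/h

5.55 L/h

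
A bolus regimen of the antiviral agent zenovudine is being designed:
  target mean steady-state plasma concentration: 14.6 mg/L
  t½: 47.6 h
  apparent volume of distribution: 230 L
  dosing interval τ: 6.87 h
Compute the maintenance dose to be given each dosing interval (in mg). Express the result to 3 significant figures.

k = ln2 / t½ = 0.693147 / 47.6 = 0.01456 h⁻¹
CL = k × Vd = 0.01456 × 230 = 3.349 L/h
At steady state, Dose/τ = Css × CL.
Dose = Css × CL × τ = 14.6 × 3.349 × 6.87 = 335.9 mg

336 mg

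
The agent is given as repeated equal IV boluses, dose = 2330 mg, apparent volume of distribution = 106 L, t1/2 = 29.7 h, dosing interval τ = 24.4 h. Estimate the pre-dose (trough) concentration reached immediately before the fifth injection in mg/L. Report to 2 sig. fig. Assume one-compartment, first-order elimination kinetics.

26 mg/L

C₀ per dose = Dose / Vd = 2330 / 106 = 21.98 mg/L
k = ln2 / t½ = 0.693147 / 29.7 = 0.02334 h⁻¹
Fraction remaining after one interval: r = e^(−kτ) = e^(−0.02334 × 24.4) = 0.5658
Before dose 5, 4 doses have been given (aged 1τ, 2τ, 3τ, 4τ).
C_trough = C₀ × (r + r² + … + r^4) = C₀ × r(1−r^4)/(1−r)
        = 21.98 × 0.5658 × (1 − 0.1025) / (1 − 0.5658) = 25.71 mg/L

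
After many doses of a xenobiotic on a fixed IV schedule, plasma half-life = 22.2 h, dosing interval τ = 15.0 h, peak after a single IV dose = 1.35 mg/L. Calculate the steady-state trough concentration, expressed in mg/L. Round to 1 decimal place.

2.3 mg/L

k = ln2 / t½ = 0.693147 / 22.2 = 0.03122 h⁻¹
e^(−kτ) = e^(−0.03122 × 15.0) = 0.6261
Accumulation ratio R = 1 / (1 − e^(−kτ)) = 1 / (1 − 0.6261) = 2.675
Steady-state trough = C₀ × R × e^(−kτ) = 1.35 × 2.675 × 0.6261 = 2.261 mg/L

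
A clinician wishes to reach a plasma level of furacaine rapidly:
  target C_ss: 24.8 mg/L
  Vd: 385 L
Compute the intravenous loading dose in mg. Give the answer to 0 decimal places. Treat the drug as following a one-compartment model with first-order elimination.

9548 mg

LD = Css × Vd = 24.8 × 385 = 9548 mg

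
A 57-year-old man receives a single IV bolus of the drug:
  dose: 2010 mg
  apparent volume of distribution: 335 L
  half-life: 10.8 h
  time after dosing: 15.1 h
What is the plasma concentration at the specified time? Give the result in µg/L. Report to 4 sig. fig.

C₀ = Dose / Vd = 2010 / 335 = 6.000 mg/L
k = ln2 / t½ = 0.693147 / 10.8 = 0.06418 h⁻¹
C = C₀ · e^(−k·t) = 6.000 × e^(−0.06418 × 15.1)
  = 6.000 × 0.3794 = 2.276 mg/L
Convert: 2.276 mg/L × 1000 = 2276 µg/L

2276 µg/L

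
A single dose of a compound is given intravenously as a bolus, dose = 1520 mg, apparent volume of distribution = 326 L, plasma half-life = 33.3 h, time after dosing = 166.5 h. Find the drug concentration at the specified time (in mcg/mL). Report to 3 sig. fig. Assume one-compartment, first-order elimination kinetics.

0.146 mcg/mL

C₀ = Dose / Vd = 1520 / 326 = 4.663 mg/L
k = ln2 / t½ = 0.693147 / 33.3 = 0.02082 h⁻¹
t / t½ = 166.5 / 33.3 = 5 half-lives
C = C₀ × (1/2)^5 = 4.663 × 0.03125 = 0.1457 mg/L
(0.1457 mg/L = 0.1457 mcg/mL)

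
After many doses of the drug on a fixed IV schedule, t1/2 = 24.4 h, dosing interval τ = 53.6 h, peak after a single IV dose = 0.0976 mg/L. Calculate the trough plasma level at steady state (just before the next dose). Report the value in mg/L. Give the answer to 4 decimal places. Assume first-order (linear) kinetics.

k = ln2 / t½ = 0.693147 / 24.4 = 0.02841 h⁻¹
e^(−kτ) = e^(−0.02841 × 53.6) = 0.2181
Accumulation ratio R = 1 / (1 − e^(−kτ)) = 1 / (1 − 0.2181) = 1.279
Steady-state trough = C₀ × R × e^(−kτ) = 0.0976 × 1.279 × 0.2181 = 0.02723 mg/L

0.0272 mg/L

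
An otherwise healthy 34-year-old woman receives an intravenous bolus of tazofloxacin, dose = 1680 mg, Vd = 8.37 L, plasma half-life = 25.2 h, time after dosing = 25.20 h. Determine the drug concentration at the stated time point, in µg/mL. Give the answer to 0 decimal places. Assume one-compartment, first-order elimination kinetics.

100 µg/mL

C₀ = Dose / Vd = 1680 / 8.37 = 200.7 mg/L
k = ln2 / t½ = 0.693147 / 25.2 = 0.02751 h⁻¹
t / t½ = 25.20 / 25.2 = 1 half-lives
C = C₀ × (1/2)^1 = 200.7 × 0.5000 = 100.4 mg/L
(100.4 mg/L = 100.4 µg/mL)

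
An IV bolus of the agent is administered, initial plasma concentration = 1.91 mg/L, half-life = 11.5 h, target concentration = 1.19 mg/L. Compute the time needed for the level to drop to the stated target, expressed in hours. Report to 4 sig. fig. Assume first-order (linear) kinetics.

k = ln2 / t½ = 0.693147 / 11.5 = 0.06027 h⁻¹
t = ln(C₀ / C) / k = ln(1.910 / 1.19) / 0.06027
  = ln(1.605) / 0.06027 = 0.4731 / 0.06027 = 7.850 h

7.850 h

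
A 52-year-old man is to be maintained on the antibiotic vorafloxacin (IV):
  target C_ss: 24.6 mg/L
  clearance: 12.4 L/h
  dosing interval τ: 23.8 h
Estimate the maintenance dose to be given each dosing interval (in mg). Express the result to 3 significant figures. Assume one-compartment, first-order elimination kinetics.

At steady state, Dose/τ = Css × CL.
Dose = Css × CL × τ = 24.6 × 12.40 × 23.8 = 7260 mg

7260 mg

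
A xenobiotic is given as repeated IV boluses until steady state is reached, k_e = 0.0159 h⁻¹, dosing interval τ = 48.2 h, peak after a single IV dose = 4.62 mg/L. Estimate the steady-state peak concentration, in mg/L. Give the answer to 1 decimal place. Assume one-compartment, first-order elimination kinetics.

8.6 mg/L

e^(−kτ) = e^(−0.01590 × 48.2) = 0.4647
Accumulation ratio R = 1 / (1 − e^(−kτ)) = 1 / (1 − 0.4647) = 1.868
Steady-state peak = C₀ × R = 4.62 × 1.868 = 8.630 mg/L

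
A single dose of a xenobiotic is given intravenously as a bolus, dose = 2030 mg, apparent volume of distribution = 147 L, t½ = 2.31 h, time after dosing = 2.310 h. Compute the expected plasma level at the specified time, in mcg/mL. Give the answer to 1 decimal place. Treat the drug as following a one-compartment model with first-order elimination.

6.9 mcg/mL

C₀ = Dose / Vd = 2030 / 147 = 13.81 mg/L
k = ln2 / t½ = 0.693147 / 2.31 = 0.3001 h⁻¹
t / t½ = 2.310 / 2.31 = 1 half-lives
C = C₀ × (1/2)^1 = 13.81 × 0.5000 = 6.905 mg/L
(6.905 mg/L = 6.905 mcg/mL)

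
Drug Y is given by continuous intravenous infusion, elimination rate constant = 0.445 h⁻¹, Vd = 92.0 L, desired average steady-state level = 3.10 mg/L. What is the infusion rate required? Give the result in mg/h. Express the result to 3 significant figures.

CL = k × Vd = 0.4450 × 92.0 = 40.94 L/h
At steady state, infusion rate R₀ = Css × CL = 3.10 × 40.94 = 126.9 mg/h

127 mg/h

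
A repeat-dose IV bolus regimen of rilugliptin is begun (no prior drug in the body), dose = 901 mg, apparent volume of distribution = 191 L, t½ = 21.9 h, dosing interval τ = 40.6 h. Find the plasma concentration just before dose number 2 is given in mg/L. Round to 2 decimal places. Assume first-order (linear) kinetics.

C₀ per dose = Dose / Vd = 901 / 191 = 4.717 mg/L
k = ln2 / t½ = 0.693147 / 21.9 = 0.03165 h⁻¹
Fraction remaining after one interval: r = e^(−kτ) = e^(−0.03165 × 40.6) = 0.2767
Before dose 2, 1 dose has been given (aged 1τ).
C_trough = C₀ × r = 4.717 × 0.2767 = 1.305 mg/L

1.31 mg/L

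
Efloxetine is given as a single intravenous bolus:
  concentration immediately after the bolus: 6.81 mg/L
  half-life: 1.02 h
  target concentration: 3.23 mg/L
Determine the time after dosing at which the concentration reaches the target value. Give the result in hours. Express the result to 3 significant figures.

1.10 h

k = ln2 / t½ = 0.693147 / 1.02 = 0.6796 h⁻¹
t = ln(C₀ / C) / k = ln(6.810 / 3.23) / 0.6796
  = ln(2.108) / 0.6796 = 0.7457 / 0.6796 = 1.097 h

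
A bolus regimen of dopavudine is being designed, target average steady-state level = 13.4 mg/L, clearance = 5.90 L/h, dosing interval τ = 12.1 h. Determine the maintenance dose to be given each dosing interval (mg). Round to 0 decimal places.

At steady state, Dose/τ = Css × CL.
Dose = Css × CL × τ = 13.4 × 5.900 × 12.1 = 956.6 mg

957 mg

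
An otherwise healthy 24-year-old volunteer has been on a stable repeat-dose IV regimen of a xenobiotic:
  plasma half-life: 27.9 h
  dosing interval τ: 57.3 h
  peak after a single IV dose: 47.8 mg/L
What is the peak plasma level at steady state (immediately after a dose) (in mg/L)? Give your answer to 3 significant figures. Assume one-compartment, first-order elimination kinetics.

k = ln2 / t½ = 0.693147 / 27.9 = 0.02484 h⁻¹
e^(−kτ) = e^(−0.02484 × 57.3) = 0.2409
Accumulation ratio R = 1 / (1 − e^(−kτ)) = 1 / (1 − 0.2409) = 1.317
Steady-state peak = C₀ × R = 47.8 × 1.317 = 62.95 mg/L

63.0 mg/L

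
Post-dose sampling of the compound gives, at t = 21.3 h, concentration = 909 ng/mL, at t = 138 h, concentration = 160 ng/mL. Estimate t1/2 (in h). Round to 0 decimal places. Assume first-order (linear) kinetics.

k = ln(C₁/C₂) / (t₂ − t₁) = ln(909/160) / (138 − 21.3)
  = 1.737 / 116.7 = 0.01488 h⁻¹
t½ = ln2 / k = 0.693147 / 0.01488 = 46.58 h

47 h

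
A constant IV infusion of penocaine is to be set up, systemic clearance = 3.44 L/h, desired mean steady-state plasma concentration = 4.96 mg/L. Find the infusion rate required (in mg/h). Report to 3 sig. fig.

17.1 mg/h

At steady state, infusion rate R₀ = Css × CL = 4.96 × 3.440 = 17.06 mg/h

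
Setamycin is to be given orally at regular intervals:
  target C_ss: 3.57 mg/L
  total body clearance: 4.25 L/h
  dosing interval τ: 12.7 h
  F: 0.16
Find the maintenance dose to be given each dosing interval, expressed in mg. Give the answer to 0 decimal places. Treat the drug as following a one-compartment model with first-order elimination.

1204 mg

At steady state, F × (Dose/τ) = Css × CL.
Dose = Css × CL × τ / F = 3.57 × 4.250 × 12.7 / 0.16 = 1204 mg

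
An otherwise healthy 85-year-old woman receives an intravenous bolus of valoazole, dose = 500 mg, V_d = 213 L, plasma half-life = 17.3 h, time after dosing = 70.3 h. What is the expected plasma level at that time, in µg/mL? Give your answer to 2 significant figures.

0.14 µg/mL

C₀ = Dose / Vd = 500.0 / 213 = 2.347 mg/L
k = ln2 / t½ = 0.693147 / 17.3 = 0.04007 h⁻¹
C = C₀ · e^(−k·t) = 2.347 × e^(−0.04007 × 70.3)
  = 2.347 × 0.05979 = 0.1403 mg/L
(0.1403 mg/L = 0.1403 µg/mL)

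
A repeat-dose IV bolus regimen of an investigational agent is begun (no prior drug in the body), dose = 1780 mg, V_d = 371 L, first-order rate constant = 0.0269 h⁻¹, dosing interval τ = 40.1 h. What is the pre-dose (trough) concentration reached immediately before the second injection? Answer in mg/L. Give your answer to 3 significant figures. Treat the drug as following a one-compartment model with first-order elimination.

1.63 mg/L

C₀ per dose = Dose / Vd = 1780 / 371 = 4.798 mg/L
Fraction remaining after one interval: r = e^(−kτ) = e^(−0.02690 × 40.1) = 0.3400
Before dose 2, 1 dose has been given (aged 1τ).
C_trough = C₀ × r = 4.798 × 0.3400 = 1.631 mg/L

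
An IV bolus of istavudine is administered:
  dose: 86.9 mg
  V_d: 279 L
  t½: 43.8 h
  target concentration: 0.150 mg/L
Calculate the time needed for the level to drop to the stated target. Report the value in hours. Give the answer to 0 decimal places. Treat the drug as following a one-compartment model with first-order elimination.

C₀ = Dose / Vd = 86.90 / 279 = 0.3115 mg/L
k = ln2 / t½ = 0.693147 / 43.8 = 0.01583 h⁻¹
t = ln(C₀ / C) / k = ln(0.3115 / 0.150) / 0.01583
  = ln(2.077) / 0.01583 = 0.7309 / 0.01583 = 46.17 h

46 h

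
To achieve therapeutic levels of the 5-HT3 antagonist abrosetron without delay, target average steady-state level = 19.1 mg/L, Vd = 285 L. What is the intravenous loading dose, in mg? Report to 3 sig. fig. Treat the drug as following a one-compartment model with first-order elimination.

5440 mg

LD = Css × Vd = 19.1 × 285 = 5444 mg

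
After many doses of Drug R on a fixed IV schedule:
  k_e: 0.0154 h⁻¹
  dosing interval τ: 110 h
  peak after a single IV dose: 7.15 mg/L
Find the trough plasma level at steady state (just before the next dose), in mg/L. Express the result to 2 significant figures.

e^(−kτ) = e^(−0.01540 × 110) = 0.1838
Accumulation ratio R = 1 / (1 − e^(−kτ)) = 1 / (1 − 0.1838) = 1.225
Steady-state trough = C₀ × R × e^(−kτ) = 7.15 × 1.225 × 0.1838 = 1.610 mg/L

1.6 mg/L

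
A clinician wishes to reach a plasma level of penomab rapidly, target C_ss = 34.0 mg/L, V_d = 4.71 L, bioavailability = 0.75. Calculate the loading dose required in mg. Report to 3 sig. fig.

LD = Css × Vd / F = 34.0 × 4.71 / 0.75 = 213.5 mg

214 mg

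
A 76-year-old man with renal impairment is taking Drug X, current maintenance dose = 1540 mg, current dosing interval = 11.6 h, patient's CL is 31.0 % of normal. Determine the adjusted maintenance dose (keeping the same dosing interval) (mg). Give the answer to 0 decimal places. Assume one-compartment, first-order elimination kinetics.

477 mg

To keep the same average steady-state level, dosing rate must scale with clearance.
CL ratio = 31.0 / 100 = 0.3100
New dose (same interval) = 1540 × 0.3100 = 477.4 mg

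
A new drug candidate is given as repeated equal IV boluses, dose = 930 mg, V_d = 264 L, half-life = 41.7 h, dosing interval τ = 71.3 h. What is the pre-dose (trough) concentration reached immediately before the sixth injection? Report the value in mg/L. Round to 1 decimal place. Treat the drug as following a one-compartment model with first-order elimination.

C₀ per dose = Dose / Vd = 930 / 264 = 3.523 mg/L
k = ln2 / t½ = 0.693147 / 41.7 = 0.01662 h⁻¹
Fraction remaining after one interval: r = e^(−kτ) = e^(−0.01662 × 71.3) = 0.3057
Before dose 6, 5 doses have been given (aged 1τ, 2τ, 3τ, 4τ, 5τ).
C_trough = C₀ × (r + r² + … + r^5) = C₀ × r(1−r^5)/(1−r)
        = 3.523 × 0.3057 × (1 − 0.002670) / (1 − 0.3057) = 1.547 mg/L

1.5 mg/L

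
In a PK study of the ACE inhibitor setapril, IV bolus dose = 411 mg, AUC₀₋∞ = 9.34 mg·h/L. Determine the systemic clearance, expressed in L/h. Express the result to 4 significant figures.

44.00 L/h

CL = Dose / AUC = 411 / 9.34 = 44.00 L/h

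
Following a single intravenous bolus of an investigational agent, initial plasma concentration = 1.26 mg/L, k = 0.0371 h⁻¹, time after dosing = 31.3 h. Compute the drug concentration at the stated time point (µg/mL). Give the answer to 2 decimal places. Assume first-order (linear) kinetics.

0.39 µg/mL

C = C₀ · e^(−k·t) = 1.260 × e^(−0.03710 × 31.3)
  = 1.260 × 0.3131 = 0.3945 mg/L
(0.3945 mg/L = 0.3945 µg/mL)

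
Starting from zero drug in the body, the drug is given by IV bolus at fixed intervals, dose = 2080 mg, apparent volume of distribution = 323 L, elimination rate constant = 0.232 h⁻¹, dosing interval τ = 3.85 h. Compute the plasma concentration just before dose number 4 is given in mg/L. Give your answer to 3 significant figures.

4.16 mg/L

C₀ per dose = Dose / Vd = 2080 / 323 = 6.440 mg/L
Fraction remaining after one interval: r = e^(−kτ) = e^(−0.2320 × 3.85) = 0.4093
Before dose 4, 3 doses have been given (aged 1τ, 2τ, 3τ).
C_trough = C₀ × (r + r² + … + r^3) = C₀ × r(1−r^3)/(1−r)
        = 6.440 × 0.4093 × (1 − 0.06857) / (1 − 0.4093) = 4.156 mg/L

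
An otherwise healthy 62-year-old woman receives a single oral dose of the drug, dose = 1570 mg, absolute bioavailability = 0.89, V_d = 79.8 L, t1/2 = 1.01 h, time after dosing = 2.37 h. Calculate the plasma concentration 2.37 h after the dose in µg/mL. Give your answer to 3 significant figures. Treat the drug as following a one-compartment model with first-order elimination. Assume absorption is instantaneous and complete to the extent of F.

Amount reaching circulation = F × Dose = 0.89 × 1570 = 1397 mg
C₀ = F·Dose / Vd = 1397 / 79.8 = 17.51 mg/L
k = ln2 / t½ = 0.693147 / 1.01 = 0.6863 h⁻¹
C = C₀ · e^(−k·t) = 17.51 × e^(−0.6863 × 2.37)
  = 17.51 × 0.1966 = 3.442 mg/L
(3.442 mg/L = 3.442 µg/mL)

3.44 µg/mL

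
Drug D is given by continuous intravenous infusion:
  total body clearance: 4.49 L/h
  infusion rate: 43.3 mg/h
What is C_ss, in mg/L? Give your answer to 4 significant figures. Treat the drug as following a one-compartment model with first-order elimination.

9.644 mg/L

At steady state Css = R₀ / CL = 43.3 / 4.490 = 9.644 mg/L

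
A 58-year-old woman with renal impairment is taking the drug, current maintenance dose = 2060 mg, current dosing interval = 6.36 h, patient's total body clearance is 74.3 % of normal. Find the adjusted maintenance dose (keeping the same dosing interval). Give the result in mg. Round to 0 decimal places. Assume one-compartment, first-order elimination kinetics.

1531 mg

To keep the same average steady-state level, dosing rate must scale with clearance.
CL ratio = 74.3 / 100 = 0.7430
New dose (same interval) = 2060 × 0.7430 = 1531 mg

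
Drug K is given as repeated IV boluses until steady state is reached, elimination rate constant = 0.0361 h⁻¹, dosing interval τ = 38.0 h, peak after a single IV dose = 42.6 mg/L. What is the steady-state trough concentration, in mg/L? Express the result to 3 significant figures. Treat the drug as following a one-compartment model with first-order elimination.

14.5 mg/L

e^(−kτ) = e^(−0.03610 × 38.0) = 0.2536
Accumulation ratio R = 1 / (1 − e^(−kτ)) = 1 / (1 − 0.2536) = 1.340
Steady-state trough = C₀ × R × e^(−kτ) = 42.6 × 1.340 × 0.2536 = 14.48 mg/L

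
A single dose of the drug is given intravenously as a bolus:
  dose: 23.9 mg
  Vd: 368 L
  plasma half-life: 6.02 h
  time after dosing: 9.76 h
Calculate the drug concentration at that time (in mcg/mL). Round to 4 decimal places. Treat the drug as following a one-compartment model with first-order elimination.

C₀ = Dose / Vd = 23.90 / 368 = 0.06495 mg/L
k = ln2 / t½ = 0.693147 / 6.02 = 0.1151 h⁻¹
C = C₀ · e^(−k·t) = 0.06495 × e^(−0.1151 × 9.76)
  = 0.06495 × 0.3252 = 0.02112 mg/L
(0.02112 mg/L = 0.02112 mcg/mL)

0.0211 mcg/mL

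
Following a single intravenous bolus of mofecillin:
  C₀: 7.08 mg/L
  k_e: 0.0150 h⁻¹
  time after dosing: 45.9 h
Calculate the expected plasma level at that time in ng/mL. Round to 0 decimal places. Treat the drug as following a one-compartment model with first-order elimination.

3556 ng/mL

C = C₀ · e^(−k·t) = 7.080 × e^(−0.01500 × 45.9)
  = 7.080 × 0.5023 = 3.556 mg/L
Convert: 3.556 mg/L × 1000 = 3556 ng/mL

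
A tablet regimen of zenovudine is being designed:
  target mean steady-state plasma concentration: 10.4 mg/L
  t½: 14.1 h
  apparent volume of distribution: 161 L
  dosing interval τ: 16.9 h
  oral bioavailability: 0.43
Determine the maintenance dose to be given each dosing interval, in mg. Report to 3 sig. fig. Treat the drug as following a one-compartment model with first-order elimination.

k = ln2 / t½ = 0.693147 / 14.1 = 0.04916 h⁻¹
CL = k × Vd = 0.04916 × 161 = 7.915 L/h
At steady state, F × (Dose/τ) = Css × CL.
Dose = Css × CL × τ / F = 10.4 × 7.915 × 16.9 / 0.43 = 3235 mg

3240 mg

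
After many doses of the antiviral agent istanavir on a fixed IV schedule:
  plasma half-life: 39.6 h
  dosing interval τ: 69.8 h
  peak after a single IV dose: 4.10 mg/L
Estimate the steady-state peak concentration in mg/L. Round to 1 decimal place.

k = ln2 / t½ = 0.693147 / 39.6 = 0.01750 h⁻¹
e^(−kτ) = e^(−0.01750 × 69.8) = 0.2948
Accumulation ratio R = 1 / (1 − e^(−kτ)) = 1 / (1 − 0.2948) = 1.418
Steady-state peak = C₀ × R = 4.10 × 1.418 = 5.814 mg/L

5.8 mg/L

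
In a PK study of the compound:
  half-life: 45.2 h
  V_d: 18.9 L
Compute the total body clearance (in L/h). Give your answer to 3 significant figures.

k = ln2 / t½ = 0.693147 / 45.2 = 0.01534 h⁻¹
CL = k × Vd = 0.01534 × 18.9 = 0.2899 L/h

0.290 L/h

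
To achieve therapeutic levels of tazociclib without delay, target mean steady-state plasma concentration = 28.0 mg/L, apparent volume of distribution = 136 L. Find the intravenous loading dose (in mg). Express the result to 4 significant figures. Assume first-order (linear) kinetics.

LD = Css × Vd = 28.0 × 136 = 3808 mg

3808 mg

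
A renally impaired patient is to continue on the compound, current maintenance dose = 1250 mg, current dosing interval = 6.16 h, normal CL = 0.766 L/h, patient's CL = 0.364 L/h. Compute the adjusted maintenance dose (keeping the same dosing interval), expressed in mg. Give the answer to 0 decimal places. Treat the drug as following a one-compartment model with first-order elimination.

To keep the same average steady-state level, dosing rate must scale with clearance.
CL ratio = 0.364 / 0.766 = 0.4752
New dose (same interval) = 1250 × 0.4752 = 594.0 mg

594 mg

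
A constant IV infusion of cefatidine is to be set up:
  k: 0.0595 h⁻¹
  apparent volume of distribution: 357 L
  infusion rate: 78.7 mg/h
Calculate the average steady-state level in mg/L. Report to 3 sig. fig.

CL = k × Vd = 0.05950 × 357 = 21.24 L/h
At steady state Css = R₀ / CL = 78.7 / 21.24 = 3.705 mg/L

3.71 mg/L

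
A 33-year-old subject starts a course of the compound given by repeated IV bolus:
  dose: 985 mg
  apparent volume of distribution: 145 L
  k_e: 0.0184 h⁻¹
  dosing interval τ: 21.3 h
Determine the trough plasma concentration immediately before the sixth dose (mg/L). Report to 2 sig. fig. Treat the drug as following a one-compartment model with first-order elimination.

C₀ per dose = Dose / Vd = 985 / 145 = 6.793 mg/L
Fraction remaining after one interval: r = e^(−kτ) = e^(−0.01840 × 21.3) = 0.6758
Before dose 6, 5 doses have been given (aged 1τ, 2τ, 3τ, 4τ, 5τ).
C_trough = C₀ × (r + r² + … + r^5) = C₀ × r(1−r^5)/(1−r)
        = 6.793 × 0.6758 × (1 − 0.1410) / (1 − 0.6758) = 12.16 mg/L

12 mg/L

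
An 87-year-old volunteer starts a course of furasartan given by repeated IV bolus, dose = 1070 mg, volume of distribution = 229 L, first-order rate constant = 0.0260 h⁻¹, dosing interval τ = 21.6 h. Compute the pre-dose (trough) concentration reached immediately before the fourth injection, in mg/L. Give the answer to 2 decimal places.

5.05 mg/L

C₀ per dose = Dose / Vd = 1070 / 229 = 4.672 mg/L
Fraction remaining after one interval: r = e^(−kτ) = e^(−0.02600 × 21.6) = 0.5703
Before dose 4, 3 doses have been given (aged 1τ, 2τ, 3τ).
C_trough = C₀ × (r + r² + … + r^3) = C₀ × r(1−r^3)/(1−r)
        = 4.672 × 0.5703 × (1 − 0.1855) / (1 − 0.5703) = 5.050 mg/L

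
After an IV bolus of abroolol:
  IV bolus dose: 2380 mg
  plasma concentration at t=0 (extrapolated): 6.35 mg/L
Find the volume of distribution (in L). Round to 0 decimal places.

375 L

Vd = Dose / C₀ = 2380 / 6.35 = 374.8 L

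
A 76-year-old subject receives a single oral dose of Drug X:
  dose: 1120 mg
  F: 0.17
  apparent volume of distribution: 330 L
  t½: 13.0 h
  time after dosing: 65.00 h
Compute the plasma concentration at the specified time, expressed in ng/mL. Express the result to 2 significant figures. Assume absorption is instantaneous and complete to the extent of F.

18 ng/mL

Amount reaching circulation = F × Dose = 0.17 × 1120 = 190.4 mg
C₀ = F·Dose / Vd = 190.4 / 330 = 0.5770 mg/L
k = ln2 / t½ = 0.693147 / 13.0 = 0.05332 h⁻¹
t / t½ = 65.00 / 13.0 = 5 half-lives
C = C₀ × (1/2)^5 = 0.5770 × 0.03125 = 0.01803 mg/L
Convert: 0.01803 mg/L × 1000 = 18.03 ng/mL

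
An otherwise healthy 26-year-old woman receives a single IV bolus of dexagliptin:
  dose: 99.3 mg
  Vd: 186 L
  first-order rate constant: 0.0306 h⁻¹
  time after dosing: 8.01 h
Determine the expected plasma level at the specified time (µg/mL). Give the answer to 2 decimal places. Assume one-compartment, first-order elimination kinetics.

0.42 µg/mL

C₀ = Dose / Vd = 99.30 / 186 = 0.5339 mg/L
C = C₀ · e^(−k·t) = 0.5339 × e^(−0.03060 × 8.01)
  = 0.5339 × 0.7826 = 0.4178 mg/L
(0.4178 mg/L = 0.4178 µg/mL)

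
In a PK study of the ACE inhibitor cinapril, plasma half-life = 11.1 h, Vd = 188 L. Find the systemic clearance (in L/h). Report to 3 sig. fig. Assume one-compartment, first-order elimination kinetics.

11.7 L/h

k = ln2 / t½ = 0.693147 / 11.1 = 0.06245 h⁻¹
CL = k × Vd = 0.06245 × 188 = 11.74 L/h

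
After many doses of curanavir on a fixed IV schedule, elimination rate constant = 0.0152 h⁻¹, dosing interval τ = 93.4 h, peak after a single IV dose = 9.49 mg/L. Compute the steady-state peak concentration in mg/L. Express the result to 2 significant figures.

e^(−kτ) = e^(−0.01520 × 93.4) = 0.2418
Accumulation ratio R = 1 / (1 − e^(−kτ)) = 1 / (1 − 0.2418) = 1.319
Steady-state peak = C₀ × R = 9.49 × 1.319 = 12.52 mg/L

13 mg/L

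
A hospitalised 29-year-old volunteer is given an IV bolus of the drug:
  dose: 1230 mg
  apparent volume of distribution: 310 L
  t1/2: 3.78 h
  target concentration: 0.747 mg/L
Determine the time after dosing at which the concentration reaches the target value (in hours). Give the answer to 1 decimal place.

C₀ = Dose / Vd = 1230 / 310 = 3.968 mg/L
k = ln2 / t½ = 0.693147 / 3.78 = 0.1834 h⁻¹
t = ln(C₀ / C) / k = ln(3.968 / 0.747) / 0.1834
  = ln(5.312) / 0.1834 = 1.670 / 0.1834 = 9.106 h

9.1 h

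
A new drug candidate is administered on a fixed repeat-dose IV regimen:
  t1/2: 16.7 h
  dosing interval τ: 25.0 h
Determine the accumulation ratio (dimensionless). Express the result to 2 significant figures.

k = ln2 / t½ = 0.693147 / 16.7 = 0.04151 h⁻¹
e^(−kτ) = e^(−0.04151 × 25.0) = 0.3543
Accumulation ratio R = 1 / (1 − e^(−kτ)) = 1 / (1 − 0.3543) = 1.549

1.5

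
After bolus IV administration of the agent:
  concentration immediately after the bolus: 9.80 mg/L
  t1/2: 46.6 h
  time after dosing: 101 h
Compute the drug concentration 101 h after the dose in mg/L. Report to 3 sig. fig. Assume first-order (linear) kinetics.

2.18 mg/L

k = ln2 / t½ = 0.693147 / 46.6 = 0.01487 h⁻¹
C = C₀ · e^(−k·t) = 9.800 × e^(−0.01487 × 101)
  = 9.800 × 0.2227 = 2.182 mg/L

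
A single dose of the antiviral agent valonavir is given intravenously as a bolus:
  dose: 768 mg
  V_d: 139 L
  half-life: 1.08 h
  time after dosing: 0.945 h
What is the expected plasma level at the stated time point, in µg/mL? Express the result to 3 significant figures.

3.01 µg/mL

C₀ = Dose / Vd = 768.0 / 139 = 5.525 mg/L
k = ln2 / t½ = 0.693147 / 1.08 = 0.6418 h⁻¹
C = C₀ · e^(−k·t) = 5.525 × e^(−0.6418 × 0.945)
  = 5.525 × 0.5453 = 3.013 mg/L
(3.013 mg/L = 3.013 µg/mL)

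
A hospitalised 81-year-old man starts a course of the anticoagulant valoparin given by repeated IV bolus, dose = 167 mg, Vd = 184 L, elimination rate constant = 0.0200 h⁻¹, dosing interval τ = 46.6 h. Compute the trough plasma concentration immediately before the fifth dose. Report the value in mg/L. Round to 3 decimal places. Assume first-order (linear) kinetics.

0.575 mg/L

C₀ per dose = Dose / Vd = 167 / 184 = 0.9076 mg/L
Fraction remaining after one interval: r = e^(−kτ) = e^(−0.02000 × 46.6) = 0.3938
Before dose 5, 4 doses have been given (aged 1τ, 2τ, 3τ, 4τ).
C_trough = C₀ × (r + r² + … + r^4) = C₀ × r(1−r^4)/(1−r)
        = 0.9076 × 0.3938 × (1 − 0.02405) / (1 − 0.3938) = 0.5754 mg/L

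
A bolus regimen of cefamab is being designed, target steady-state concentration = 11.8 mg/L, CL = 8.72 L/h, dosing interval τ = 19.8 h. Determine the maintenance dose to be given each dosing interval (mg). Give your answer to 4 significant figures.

At steady state, Dose/τ = Css × CL.
Dose = Css × CL × τ = 11.8 × 8.720 × 19.8 = 2037 mg

2037 mg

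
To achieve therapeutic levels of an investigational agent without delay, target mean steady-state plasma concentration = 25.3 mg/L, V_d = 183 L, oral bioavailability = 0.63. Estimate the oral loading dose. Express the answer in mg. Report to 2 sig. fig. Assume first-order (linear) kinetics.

7300 mg

LD = Css × Vd / F = 25.3 × 183 / 0.63 = 7349 mg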